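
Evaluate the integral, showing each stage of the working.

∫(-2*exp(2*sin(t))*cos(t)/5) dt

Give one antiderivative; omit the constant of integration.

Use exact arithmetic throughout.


Step 1. Substitute u = sin(t), turning ∫(-2*exp(2*sin(t))*cos(t)/5) dt into ∫(-2*exp(2*u)/5) du: now ∫(-2*exp(2*u)/5) du.
Step 2. Evaluate the standard form: now -exp(2*u)/5.
Step 3. Substitute back u = sin(t): now -exp(2*sin(t))/5.
Answer: -exp(2*sin(t))/5.


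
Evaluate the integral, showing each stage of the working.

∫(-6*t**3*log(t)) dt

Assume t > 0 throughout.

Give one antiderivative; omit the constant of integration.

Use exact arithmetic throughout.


Step 1. Integrate ∫(-6*t**3*log(t)) dt by parts with u = log(t), dv = (-6*t**3) dt, so v = -3*t**4/2 [assuming t > 0]: now -3*t**4*log(t)/2 + ∫(3*t**3/2) dt.
Step 2. Evaluate the standard form: now -3*t**4*log(t)/2 + 3*t**4/8.
Answer: -3*t**4*log(t)/2 + 3*t**4/8.


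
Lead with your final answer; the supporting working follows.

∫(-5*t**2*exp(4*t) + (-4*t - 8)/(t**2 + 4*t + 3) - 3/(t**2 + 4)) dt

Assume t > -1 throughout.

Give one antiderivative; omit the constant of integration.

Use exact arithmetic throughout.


The answer is -5*t**2*exp(4*t)/4 + 5*t*exp(4*t)/8 - 5*exp(4*t)/32 - 2*log(t + 1) - 2*log(t + 3) - 3*atan(t/2)/2.
Step 1. Rewrite: now ∫(-5*t**2*exp(4*t)) dt + ∫((-4*t - 8)/(t**2 + 4*t + 3)) dt + ∫(-3/(t**2 + 4)) dt.
Step 2. Evaluate the standard form: now -3*atan(t/2)/2 + ∫(-5*t**2*exp(4*t)) dt + ∫((-4*t - 8)/(t**2 + 4*t + 3)) dt.
Step 3. Decompose ∫((-4*t - 8)/(t**2 + 4*t + 3)) dt by partial fractions, (-4*t - 8)/(t**2 + 4*t + 3) = -2/(t + 3) - 2/(t + 1): now -3*atan(t/2)/2 + ∫(-5*t**2*exp(4*t)) dt + ∫(-2/(t + 1)) dt + ∫(-2/(t + 3)) dt.
Step 4. Evaluate the standard form [assuming t > -3]: now -2*log(t + 3) - 3*atan(t/2)/2 + ∫(-5*t**2*exp(4*t)) dt + ∫(-2/(t + 1)) dt.
Step 5. Evaluate the standard form [assuming t > -1]: now -2*log(t + 1) - 2*log(t + 3) - 3*atan(t/2)/2 + ∫(-5*t**2*exp(4*t)) dt.
Step 6. Integrate ∫(-5*t**2*exp(4*t)) dt by parts with u = t**2, dv = (-5*exp(4*t)) dt, so v = -5*exp(4*t)/4: now -5*t**2*exp(4*t)/4 - 2*log(t + 1) - 2*log(t + 3) - 3*atan(t/2)/2 + ∫(5*t*exp(4*t)/2) dt.
Step 7. Integrate ∫(5*t*exp(4*t)/2) dt by parts with u = t, dv = (5*exp(4*t)/2) dt, so v = 5*exp(4*t)/8: now -5*t**2*exp(4*t)/4 + 5*t*exp(4*t)/8 - 2*log(t + 1) - 2*log(t + 3) - 3*atan(t/2)/2 + ∫(-5*exp(4*t)/8) dt.
Step 8. Evaluate the standard form: now -5*t**2*exp(4*t)/4 + 5*t*exp(4*t)/8 - 5*exp(4*t)/32 - 2*log(t + 1) - 2*log(t + 3) - 3*atan(t/2)/2.
Answer: -5*t**2*exp(4*t)/4 + 5*t*exp(4*t)/8 - 5*exp(4*t)/32 - 2*log(t + 1) - 2*log(t + 3) - 3*atan(t/2)/2.


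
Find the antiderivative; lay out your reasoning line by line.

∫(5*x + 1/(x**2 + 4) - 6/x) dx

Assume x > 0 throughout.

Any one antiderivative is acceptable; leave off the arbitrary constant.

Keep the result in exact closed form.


Step 1. Rewrite: now ∫(-6/x) dx + ∫(5*x) dx + ∫(1/(x**2 + 4)) dx.
Step 2. Evaluate the standard form: now atan(x/2)/2 + ∫(-6/x) dx + ∫(5*x) dx.
Step 3. Evaluate the standard form [assuming x > 0]: now -6*log(x) + atan(x/2)/2 + ∫(5*x) dx.
Step 4. Evaluate the standard form: now 5*x**2/2 - 6*log(x) + atan(x/2)/2.
Answer: 5*x**2/2 - 6*log(x) + atan(x/2)/2.


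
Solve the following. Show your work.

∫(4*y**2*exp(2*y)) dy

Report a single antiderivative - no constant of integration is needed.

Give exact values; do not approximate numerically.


Step 1. Integrate ∫(4*y**2*exp(2*y)) dy by parts with u = y**2, dv = (4*exp(2*y)) dy, so v = 2*exp(2*y): now 2*y**2*exp(2*y) + ∫(-4*y*exp(2*y)) dy.
Step 2. Integrate ∫(-4*y*exp(2*y)) dy by parts with u = y, dv = (-4*exp(2*y)) dy, so v = -2*exp(2*y): now 2*y**2*exp(2*y) - 2*y*exp(2*y) + ∫(2*exp(2*y)) dy.
Step 3. Evaluate the standard form: now 2*y**2*exp(2*y) - 2*y*exp(2*y) + exp(2*y).
Answer: 2*y**2*exp(2*y) - 2*y*exp(2*y) + exp(2*y).


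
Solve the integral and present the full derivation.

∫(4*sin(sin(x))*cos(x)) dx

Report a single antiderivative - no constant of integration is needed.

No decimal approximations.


Step 1. Substitute u = sin(x), turning ∫(4*sin(sin(x))*cos(x)) dx into ∫(4*sin(u)) du: now ∫(4*sin(u)) du.
Step 2. Evaluate the standard form: now -4*cos(u).
Step 3. Substitute back u = sin(x): now -4*cos(sin(x)).
Answer: -4*cos(sin(x)).


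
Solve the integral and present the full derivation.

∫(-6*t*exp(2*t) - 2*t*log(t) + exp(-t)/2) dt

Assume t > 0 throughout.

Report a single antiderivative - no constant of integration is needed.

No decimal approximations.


Step 1. Rewrite: now ∫(-6*t*exp(2*t)) dt + ∫(-2*t*log(t)) dt + ∫(exp(-t)/2) dt.
Step 2. Integrate ∫(-6*t*exp(2*t)) dt by parts with u = t, dv = (-6*exp(2*t)) dt, so v = -3*exp(2*t): now -3*t*exp(2*t) + ∫(-2*t*log(t)) dt + ∫(exp(-t)/2) dt + ∫(3*exp(2*t)) dt.
Step 3. Evaluate the standard form: now -3*t*exp(2*t) + 3*exp(2*t)/2 + ∫(-2*t*log(t)) dt + ∫(exp(-t)/2) dt.
Step 4. Integrate ∫(-2*t*log(t)) dt by parts with u = log(t), dv = (-2*t) dt, so v = -t**2 [assuming t > 0]: now -t**2*log(t) - 3*t*exp(2*t) + 3*exp(2*t)/2 + ∫(t) dt + ∫(exp(-t)/2) dt.
Step 5. Evaluate the standard form: now -t**2*log(t) + t**2/2 - 3*t*exp(2*t) + 3*exp(2*t)/2 + ∫(exp(-t)/2) dt.
Step 6. Evaluate the standard form: now -t**2*log(t) + t**2/2 - 3*t*exp(2*t) + 3*exp(2*t)/2 - exp(-t)/2.
Answer: -t**2*log(t) + t**2/2 - 3*t*exp(2*t) + 3*exp(2*t)/2 - exp(-t)/2.


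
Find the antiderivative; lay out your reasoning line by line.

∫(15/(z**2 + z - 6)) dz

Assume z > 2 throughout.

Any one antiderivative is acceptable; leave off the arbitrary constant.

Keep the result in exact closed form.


Step 1. Decompose ∫(15/(z**2 + z - 6)) dz by partial fractions, 15/(z**2 + z - 6) = -3/(z + 3) + 3/(z - 2): now ∫(3/(z - 2)) dz + ∫(-3/(z + 3)) dz.
Step 2. Evaluate the standard form [assuming z > -3]: now -3*log(z + 3) + ∫(3/(z - 2)) dz.
Step 3. Evaluate the standard form [assuming z > 2]: now 3*log(z - 2) - 3*log(z + 3).
Answer: 3*log(z - 2) - 3*log(z + 3).


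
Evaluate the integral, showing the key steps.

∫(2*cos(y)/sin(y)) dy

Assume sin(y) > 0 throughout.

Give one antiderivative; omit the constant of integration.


Step 1. Substitute u = sin(y), turning ∫(2*cos(y)/sin(y)) dy into ∫(2/u) du: now ∫(2/u) du.
Step 2. Evaluate the standard form [assuming u > 0]: now 2*log(u).
Step 3. Substitute back u = sin(y): now 2*log(sin(y)).
Answer: 2*log(sin(y)).


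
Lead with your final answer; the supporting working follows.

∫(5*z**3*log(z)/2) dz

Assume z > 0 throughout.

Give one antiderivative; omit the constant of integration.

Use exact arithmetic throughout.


The answer is 5*z**4*log(z)/8 - 5*z**4/32.
Step 1. Integrate ∫(5*z**3*log(z)/2) dz by parts with u = log(z), dv = (5*z**3/2) dz, so v = 5*z**4/8 [assuming z > 0]: now 5*z**4*log(z)/8 + ∫(-5*z**3/8) dz.
Step 2. Evaluate the standard form: now 5*z**4*log(z)/8 - 5*z**4/32.
Answer: 5*z**4*log(z)/8 - 5*z**4/32.


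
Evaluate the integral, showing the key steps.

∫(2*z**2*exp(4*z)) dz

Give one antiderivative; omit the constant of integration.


Step 1. Integrate ∫(2*z**2*exp(4*z)) dz by parts with u = z**2, dv = (2*exp(4*z)) dz, so v = exp(4*z)/2: now z**2*exp(4*z)/2 + ∫(-z*exp(4*z)) dz.
Step 2. Integrate ∫(-z*exp(4*z)) dz by parts with u = z, dv = (-exp(4*z)) dz, so v = -exp(4*z)/4: now z**2*exp(4*z)/2 - z*exp(4*z)/4 + ∫(exp(4*z)/4) dz.
Step 3. Evaluate the standard form: now z**2*exp(4*z)/2 - z*exp(4*z)/4 + exp(4*z)/16.
Answer: z**2*exp(4*z)/2 - z*exp(4*z)/4 + exp(4*z)/16.


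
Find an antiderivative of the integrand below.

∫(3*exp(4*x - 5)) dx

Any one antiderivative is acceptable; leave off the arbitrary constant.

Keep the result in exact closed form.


Answer: 3*exp(4*x - 5)/4.


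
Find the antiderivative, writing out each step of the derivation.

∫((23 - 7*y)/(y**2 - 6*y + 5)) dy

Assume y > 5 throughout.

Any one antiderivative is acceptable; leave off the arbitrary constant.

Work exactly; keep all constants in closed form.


Step 1. Decompose ∫((23 - 7*y)/(y**2 - 6*y + 5)) dy by partial fractions, (23 - 7*y)/(y**2 - 6*y + 5) = -4/(y - 1) - 3/(y - 5): now ∫(-3/(y - 5)) dy + ∫(-4/(y - 1)) dy.
Step 2. Evaluate the standard form [assuming y > 1]: now -4*log(y - 1) + ∫(-3/(y - 5)) dy.
Step 3. Evaluate the standard form [assuming y > 5]: now -3*log(y - 5) - 4*log(y - 1).
Answer: -3*log(y - 5) - 4*log(y - 1).


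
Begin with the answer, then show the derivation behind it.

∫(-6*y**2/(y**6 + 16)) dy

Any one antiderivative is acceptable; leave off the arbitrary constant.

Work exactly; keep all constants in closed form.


The answer is -atan(y**3/4)/2.
Step 1. Substitute u = y**3, turning ∫(-6*y**2/(y**6 + 16)) dy into ∫(-2/(u**2 + 16)) du: now ∫(-2/(u**2 + 16)) du.
Step 2. Evaluate the standard form: now -atan(u/4)/2.
Step 3. Substitute back u = y**3: now -atan(y**3/4)/2.
Answer: -atan(y**3/4)/2.


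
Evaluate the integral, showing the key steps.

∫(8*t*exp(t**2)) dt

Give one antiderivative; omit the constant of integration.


Step 1. Substitute u = t**2, turning ∫(8*t*exp(t**2)) dt into ∫(4*exp(u)) du: now ∫(4*exp(u)) du.
Step 2. Evaluate the standard form: now 4*exp(u).
Step 3. Substitute back u = t**2: now 4*exp(t**2).
Answer: 4*exp(t**2).


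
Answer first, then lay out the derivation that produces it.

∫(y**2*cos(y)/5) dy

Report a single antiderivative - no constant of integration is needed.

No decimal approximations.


The answer is y**2*sin(y)/5 + 2*y*cos(y)/5 - 2*sin(y)/5.
Step 1. Integrate ∫(y**2*cos(y)/5) dy by parts with u = y**2, dv = (cos(y)/5) dy, so v = sin(y)/5: now y**2*sin(y)/5 + ∫(-2*y*sin(y)/5) dy.
Step 2. Integrate ∫(-2*y*sin(y)/5) dy by parts with u = y, dv = (-2*sin(y)/5) dy, so v = 2*cos(y)/5: now y**2*sin(y)/5 + 2*y*cos(y)/5 + ∫(-2*cos(y)/5) dy.
Step 3. Evaluate the standard form: now y**2*sin(y)/5 + 2*y*cos(y)/5 - 2*sin(y)/5.
Answer: y**2*sin(y)/5 + 2*y*cos(y)/5 - 2*sin(y)/5.


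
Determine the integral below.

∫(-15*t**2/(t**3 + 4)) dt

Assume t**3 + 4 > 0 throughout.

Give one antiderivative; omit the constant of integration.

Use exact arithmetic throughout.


Answer: -5*log(t**3 + 4).


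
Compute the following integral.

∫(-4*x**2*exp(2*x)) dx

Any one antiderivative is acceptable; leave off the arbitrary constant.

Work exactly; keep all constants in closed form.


Answer: -2*x**2*exp(2*x) + 2*x*exp(2*x) - exp(2*x).


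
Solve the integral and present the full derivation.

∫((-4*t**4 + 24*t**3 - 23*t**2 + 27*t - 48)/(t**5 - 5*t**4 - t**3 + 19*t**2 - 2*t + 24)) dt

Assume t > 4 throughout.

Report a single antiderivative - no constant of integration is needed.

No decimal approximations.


Step 1. Decompose ∫((-4*t**4 + 24*t**3 - 23*t**2 + 27*t - 48)/(t**5 - 5*t**4 - t**3 + 19*t**2 - 2*t + 24)) dt by partial fractions, (-4*t**4 + 24*t**3 - 23*t**2 + 27*t - 48)/(t**5 - 5*t**4 - t**3 + 19*t**2 - 2*t + 24) = -1/(t**2 + 1) - 3/(t + 2) - 3/(t - 3) + 2/(t - 4): now ∫(2/(t - 4)) dt + ∫(-3/(t - 3)) dt + ∫(-3/(t + 2)) dt + ∫(-1/(t**2 + 1)) dt.
Step 2. Evaluate the standard form [assuming t > -2]: now -3*log(t + 2) + ∫(2/(t - 4)) dt + ∫(-3/(t - 3)) dt + ∫(-1/(t**2 + 1)) dt.
Step 3. Evaluate the standard form [assuming t > 3]: now -3*log(t - 3) - 3*log(t + 2) + ∫(2/(t - 4)) dt + ∫(-1/(t**2 + 1)) dt.
Step 4. Evaluate the standard form [assuming t > 4]: now 2*log(t - 4) - 3*log(t - 3) - 3*log(t + 2) + ∫(-1/(t**2 + 1)) dt.
Step 5. Evaluate the standard form: now 2*log(t - 4) - 3*log(t - 3) - 3*log(t + 2) - atan(t).
Answer: 2*log(t - 4) - 3*log(t - 3) - 3*log(t + 2) - atan(t).


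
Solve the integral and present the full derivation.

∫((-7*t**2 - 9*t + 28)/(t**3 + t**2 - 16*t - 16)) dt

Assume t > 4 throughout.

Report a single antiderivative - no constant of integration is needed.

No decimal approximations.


Step 1. Decompose ∫((-7*t**2 - 9*t + 28)/(t**3 + t**2 - 16*t - 16)) dt by partial fractions, (-7*t**2 - 9*t + 28)/(t**3 + t**2 - 16*t - 16) = -2/(t + 4) - 2/(t + 1) - 3/(t - 4): now ∫(-3/(t - 4)) dt + ∫(-2/(t + 1)) dt + ∫(-2/(t + 4)) dt.
Step 2. Evaluate the standard form [assuming t > -4]: now -2*log(t + 4) + ∫(-3/(t - 4)) dt + ∫(-2/(t + 1)) dt.
Step 3. Evaluate the standard form [assuming t > 4]: now -3*log(t - 4) - 2*log(t + 4) + ∫(-2/(t + 1)) dt.
Step 4. Evaluate the standard form [assuming t > -1]: now -3*log(t - 4) - 2*log(t + 1) - 2*log(t + 4).
Answer: -3*log(t - 4) - 2*log(t + 1) - 2*log(t + 4).


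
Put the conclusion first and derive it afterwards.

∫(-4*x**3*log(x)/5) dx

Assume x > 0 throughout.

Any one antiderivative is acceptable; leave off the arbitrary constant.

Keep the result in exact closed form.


The answer is -x**4*log(x)/5 + x**4/20.
Step 1. Integrate ∫(-4*x**3*log(x)/5) dx by parts with u = log(x), dv = (-4*x**3/5) dx, so v = -x**4/5 [assuming x > 0]: now -x**4*log(x)/5 + ∫(x**3/5) dx.
Step 2. Evaluate the standard form: now -x**4*log(x)/5 + x**4/20.
Answer: -x**4*log(x)/5 + x**4/20.


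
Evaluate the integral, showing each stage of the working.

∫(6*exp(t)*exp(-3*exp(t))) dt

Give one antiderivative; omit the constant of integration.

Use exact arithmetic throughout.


Step 1. Substitute u = exp(t), turning ∫(6*exp(t)*exp(-3*exp(t))) dt into ∫(6*exp(-3*u)) du: now ∫(6*exp(-3*u)) du.
Step 2. Evaluate the standard form: now -2*exp(-3*u).
Step 3. Substitute back u = exp(t): now -2*exp(-3*exp(t)).
Answer: -2*exp(-3*exp(t)).


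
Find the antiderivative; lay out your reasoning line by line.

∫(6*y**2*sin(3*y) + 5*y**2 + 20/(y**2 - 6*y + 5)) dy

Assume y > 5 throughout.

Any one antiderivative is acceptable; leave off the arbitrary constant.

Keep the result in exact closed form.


Step 1. Rewrite: now ∫(5*y**2) dy + ∫(6*y**2*sin(3*y)) dy + ∫(20/(y**2 - 6*y + 5)) dy.
Step 2. Integrate ∫(6*y**2*sin(3*y)) dy by parts with u = y**2, dv = (6*sin(3*y)) dy, so v = -2*cos(3*y): now -2*y**2*cos(3*y) + ∫(5*y**2) dy + ∫(4*y*cos(3*y)) dy + ∫(20/(y**2 - 6*y + 5)) dy.
Step 3. Integrate ∫(4*y*cos(3*y)) dy by parts with u = y, dv = (4*cos(3*y)) dy, so v = 4*sin(3*y)/3: now -2*y**2*cos(3*y) + 4*y*sin(3*y)/3 + ∫(5*y**2) dy + ∫(20/(y**2 - 6*y + 5)) dy + ∫(-4*sin(3*y)/3) dy.
Step 4. Evaluate the standard form: now -2*y**2*cos(3*y) + 4*y*sin(3*y)/3 + 4*cos(3*y)/9 + ∫(5*y**2) dy + ∫(20/(y**2 - 6*y + 5)) dy.
Step 5. Decompose ∫(20/(y**2 - 6*y + 5)) dy by partial fractions, 20/(y**2 - 6*y + 5) = -5/(y - 1) + 5/(y - 5): now -2*y**2*cos(3*y) + 4*y*sin(3*y)/3 + 4*cos(3*y)/9 + ∫(5*y**2) dy + ∫(5/(y - 5)) dy + ∫(-5/(y - 1)) dy.
Step 6. Evaluate the standard form [assuming y > 5]: now -2*y**2*cos(3*y) + 4*y*sin(3*y)/3 + 5*log(y - 5) + 4*cos(3*y)/9 + ∫(5*y**2) dy + ∫(-5/(y - 1)) dy.
Step 7. Evaluate the standard form [assuming y > 1]: now -2*y**2*cos(3*y) + 4*y*sin(3*y)/3 + 5*log(y - 5) - 5*log(y - 1) + 4*cos(3*y)/9 + ∫(5*y**2) dy.
Step 8. Evaluate the standard form: now 5*y**3/3 - 2*y**2*cos(3*y) + 4*y*sin(3*y)/3 + 5*log(y - 5) - 5*log(y - 1) + 4*cos(3*y)/9.
Answer: 5*y**3/3 - 2*y**2*cos(3*y) + 4*y*sin(3*y)/3 + 5*log(y - 5) - 5*log(y - 1) + 4*cos(3*y)/9.


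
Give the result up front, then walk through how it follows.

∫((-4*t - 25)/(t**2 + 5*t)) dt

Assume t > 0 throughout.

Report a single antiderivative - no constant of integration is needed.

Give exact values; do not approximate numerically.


The answer is -5*log(t) + log(t + 5).
Step 1. Decompose ∫((-4*t - 25)/(t**2 + 5*t)) dt by partial fractions, (-4*t - 25)/(t**2 + 5*t) = 1/(t + 5) - 5/t: now ∫(-5/t) dt + ∫(1/(t + 5)) dt.
Step 2. Evaluate the standard form [assuming t > 0]: now -5*log(t) + ∫(1/(t + 5)) dt.
Step 3. Evaluate the standard form [assuming t > -5]: now -5*log(t) + log(t + 5).
Answer: -5*log(t) + log(t + 5).


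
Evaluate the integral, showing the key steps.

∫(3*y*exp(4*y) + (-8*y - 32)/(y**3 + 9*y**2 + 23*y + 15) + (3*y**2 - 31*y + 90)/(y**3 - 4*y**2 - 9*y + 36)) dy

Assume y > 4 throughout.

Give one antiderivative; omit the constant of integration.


Step 1. Rewrite: now ∫(3*y*exp(4*y)) dy + ∫((-8*y - 32)/(y**3 + 9*y**2 + 23*y + 15)) dy + ∫((3*y**2 - 31*y + 90)/(y**3 - 4*y**2 - 9*y + 36)) dy.
Step 2. Integrate ∫(3*y*exp(4*y)) dy by parts with u = y, dv = (3*exp(4*y)) dy, so v = 3*exp(4*y)/4: now 3*y*exp(4*y)/4 + ∫((-8*y - 32)/(y**3 + 9*y**2 + 23*y + 15)) dy + ∫((3*y**2 - 31*y + 90)/(y**3 - 4*y**2 - 9*y + 36)) dy + ∫(-3*exp(4*y)/4) dy.
Step 3. Evaluate the standard form: now 3*y*exp(4*y)/4 - 3*exp(4*y)/16 + ∫((-8*y - 32)/(y**3 + 9*y**2 + 23*y + 15)) dy + ∫((3*y**2 - 31*y + 90)/(y**3 - 4*y**2 - 9*y + 36)) dy.
Step 4. Decompose ∫((-8*y - 32)/(y**3 + 9*y**2 + 23*y + 15)) dy by partial fractions, (-8*y - 32)/(y**3 + 9*y**2 + 23*y + 15) = 1/(y + 5) + 2/(y + 3) - 3/(y + 1): now 3*y*exp(4*y)/4 - 3*exp(4*y)/16 + ∫((3*y**2 - 31*y + 90)/(y**3 - 4*y**2 - 9*y + 36)) dy + ∫(-3/(y + 1)) dy + ∫(2/(y + 3)) dy + ∫(1/(y + 5)) dy.
Step 5. Evaluate the standard form [assuming y > -3]: now 3*y*exp(4*y)/4 - 3*exp(4*y)/16 + 2*log(y + 3) + ∫((3*y**2 - 31*y + 90)/(y**3 - 4*y**2 - 9*y + 36)) dy + ∫(-3/(y + 1)) dy + ∫(1/(y + 5)) dy.
Step 6. Evaluate the standard form [assuming y > -5]: now 3*y*exp(4*y)/4 - 3*exp(4*y)/16 + 2*log(y + 3) + log(y + 5) + ∫((3*y**2 - 31*y + 90)/(y**3 - 4*y**2 - 9*y + 36)) dy + ∫(-3/(y + 1)) dy.
Step 7. Evaluate the standard form [assuming y > -1]: now 3*y*exp(4*y)/4 - 3*exp(4*y)/16 - 3*log(y + 1) + 2*log(y + 3) + log(y + 5) + ∫((3*y**2 - 31*y + 90)/(y**3 - 4*y**2 - 9*y + 36)) dy.
Step 8. Decompose ∫((3*y**2 - 31*y + 90)/(y**3 - 4*y**2 - 9*y + 36)) dy by partial fractions, (3*y**2 - 31*y + 90)/(y**3 - 4*y**2 - 9*y + 36) = 5/(y + 3) - 4/(y - 3) + 2/(y - 4): now 3*y*exp(4*y)/4 - 3*exp(4*y)/16 - 3*log(y + 1) + 2*log(y + 3) + log(y + 5) + ∫(2/(y - 4)) dy + ∫(-4/(y - 3)) dy + ∫(5/(y + 3)) dy.
Step 9. Evaluate the standard form [assuming y > -3]: now 3*y*exp(4*y)/4 - 3*exp(4*y)/16 - 3*log(y + 1) + 7*log(y + 3) + log(y + 5) + ∫(2/(y - 4)) dy + ∫(-4/(y - 3)) dy.
Step 10. Evaluate the standard form [assuming y > 3]: now 3*y*exp(4*y)/4 - 3*exp(4*y)/16 - 4*log(y - 3) - 3*log(y + 1) + 7*log(y + 3) + log(y + 5) + ∫(2/(y - 4)) dy.
Step 11. Evaluate the standard form [assuming y > 4]: now 3*y*exp(4*y)/4 - 3*exp(4*y)/16 + 2*log(y - 4) - 4*log(y - 3) - 3*log(y + 1) + 7*log(y + 3) + log(y + 5).
Answer: 3*y*exp(4*y)/4 - 3*exp(4*y)/16 + 2*log(y - 4) - 4*log(y - 3) - 3*log(y + 1) + 7*log(y + 3) + log(y + 5).


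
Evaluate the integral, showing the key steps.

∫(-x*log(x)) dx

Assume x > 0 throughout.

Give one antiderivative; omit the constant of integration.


Step 1. Integrate ∫(-x*log(x)) dx by parts with u = log(x), dv = (-x) dx, so v = -x**2/2 [assuming x > 0]: now -x**2*log(x)/2 + ∫(x/2) dx.
Step 2. Evaluate the standard form: now -x**2*log(x)/2 + x**2/4.
Answer: -x**2*log(x)/2 + x**2/4.


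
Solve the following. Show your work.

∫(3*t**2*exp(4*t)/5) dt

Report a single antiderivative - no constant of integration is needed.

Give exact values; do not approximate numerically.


Step 1. Integrate ∫(3*t**2*exp(4*t)/5) dt by parts with u = t**2, dv = (3*exp(4*t)/5) dt, so v = 3*exp(4*t)/20: now 3*t**2*exp(4*t)/20 + ∫(-3*t*exp(4*t)/10) dt.
Step 2. Integrate ∫(-3*t*exp(4*t)/10) dt by parts with u = t, dv = (-3*exp(4*t)/10) dt, so v = -3*exp(4*t)/40: now 3*t**2*exp(4*t)/20 - 3*t*exp(4*t)/40 + ∫(3*exp(4*t)/40) dt.
Step 3. Evaluate the standard form: now 3*t**2*exp(4*t)/20 - 3*t*exp(4*t)/40 + 3*exp(4*t)/160.
Answer: 3*t**2*exp(4*t)/20 - 3*t*exp(4*t)/40 + 3*exp(4*t)/160.


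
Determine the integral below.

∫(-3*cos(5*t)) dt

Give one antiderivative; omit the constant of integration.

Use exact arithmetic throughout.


Answer: -3*sin(5*t)/5.


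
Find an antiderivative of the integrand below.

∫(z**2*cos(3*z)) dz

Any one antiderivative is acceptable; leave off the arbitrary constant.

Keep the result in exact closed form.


Answer: z**2*sin(3*z)/3 + 2*z*cos(3*z)/9 - 2*sin(3*z)/27.


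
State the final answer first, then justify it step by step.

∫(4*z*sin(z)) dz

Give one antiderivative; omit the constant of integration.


The answer is -4*z*cos(z) + 4*sin(z).
Step 1. Integrate ∫(4*z*sin(z)) dz by parts with u = z, dv = (4*sin(z)) dz, so v = -4*cos(z): now -4*z*cos(z) + ∫(4*cos(z)) dz.
Step 2. Evaluate the standard form: now -4*z*cos(z) + 4*sin(z).
Answer: -4*z*cos(z) + 4*sin(z).


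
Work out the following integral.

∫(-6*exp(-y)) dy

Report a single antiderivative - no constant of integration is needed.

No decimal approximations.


Answer: 6*exp(-y).


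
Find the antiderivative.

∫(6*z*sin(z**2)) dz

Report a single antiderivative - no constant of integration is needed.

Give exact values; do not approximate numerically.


Answer: -3*cos(z**2).


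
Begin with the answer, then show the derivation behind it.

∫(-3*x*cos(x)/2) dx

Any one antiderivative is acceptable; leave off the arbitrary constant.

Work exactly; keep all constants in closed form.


The answer is -3*x*sin(x)/2 - 3*cos(x)/2.
Step 1. Integrate ∫(-3*x*cos(x)/2) dx by parts with u = x, dv = (-3*cos(x)/2) dx, so v = -3*sin(x)/2: now -3*x*sin(x)/2 + ∫(3*sin(x)/2) dx.
Step 2. Evaluate the standard form: now -3*x*sin(x)/2 - 3*cos(x)/2.
Answer: -3*x*sin(x)/2 - 3*cos(x)/2.


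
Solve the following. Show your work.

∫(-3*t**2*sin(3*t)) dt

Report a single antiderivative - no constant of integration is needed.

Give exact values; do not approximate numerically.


Step 1. Integrate ∫(-3*t**2*sin(3*t)) dt by parts with u = t**2, dv = (-3*sin(3*t)) dt, so v = cos(3*t): now t**2*cos(3*t) + ∫(-2*t*cos(3*t)) dt.
Step 2. Integrate ∫(-2*t*cos(3*t)) dt by parts with u = t, dv = (-2*cos(3*t)) dt, so v = -2*sin(3*t)/3: now t**2*cos(3*t) - 2*t*sin(3*t)/3 + ∫(2*sin(3*t)/3) dt.
Step 3. Evaluate the standard form: now t**2*cos(3*t) - 2*t*sin(3*t)/3 - 2*cos(3*t)/9.
Answer: t**2*cos(3*t) - 2*t*sin(3*t)/3 - 2*cos(3*t)/9.


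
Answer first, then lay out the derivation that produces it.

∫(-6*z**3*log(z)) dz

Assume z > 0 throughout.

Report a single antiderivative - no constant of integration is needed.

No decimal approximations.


The answer is -3*z**4*log(z)/2 + 3*z**4/8.
Step 1. Integrate ∫(-6*z**3*log(z)) dz by parts with u = log(z), dv = (-6*z**3) dz, so v = -3*z**4/2 [assuming z > 0]: now -3*z**4*log(z)/2 + ∫(3*z**3/2) dz.
Step 2. Evaluate the standard form: now -3*z**4*log(z)/2 + 3*z**4/8.
Answer: -3*z**4*log(z)/2 + 3*z**4/8.


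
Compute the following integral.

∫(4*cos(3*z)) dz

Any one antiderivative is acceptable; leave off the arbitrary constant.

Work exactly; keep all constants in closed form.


Answer: 4*sin(3*z)/3.


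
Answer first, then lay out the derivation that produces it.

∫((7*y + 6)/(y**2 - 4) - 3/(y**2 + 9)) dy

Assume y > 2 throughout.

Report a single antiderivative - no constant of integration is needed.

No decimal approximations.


The answer is 5*log(y - 2) + 2*log(y + 2) - atan(y/3).
Step 1. Rewrite: now ∫((7*y + 6)/(y**2 - 4)) dy + ∫(-3/(y**2 + 9)) dy.
Step 2. Evaluate the standard form: now -atan(y/3) + ∫((7*y + 6)/(y**2 - 4)) dy.
Step 3. Decompose ∫((7*y + 6)/(y**2 - 4)) dy by partial fractions, (7*y + 6)/(y**2 - 4) = 2/(y + 2) + 5/(y - 2): now -atan(y/3) + ∫(5/(y - 2)) dy + ∫(2/(y + 2)) dy.
Step 4. Evaluate the standard form [assuming y > -2]: now 2*log(y + 2) - atan(y/3) + ∫(5/(y - 2)) dy.
Step 5. Evaluate the standard form [assuming y > 2]: now 5*log(y - 2) + 2*log(y + 2) - atan(y/3).
Answer: 5*log(y - 2) + 2*log(y + 2) - atan(y/3).


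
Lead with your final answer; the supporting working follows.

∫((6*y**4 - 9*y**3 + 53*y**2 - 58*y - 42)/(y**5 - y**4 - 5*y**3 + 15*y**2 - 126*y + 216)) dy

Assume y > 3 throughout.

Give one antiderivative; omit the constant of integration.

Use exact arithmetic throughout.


The answer is 4*log(y - 3) - log(y - 2) + 3*log(y + 4) - atan(y/3)/3.
Step 1. Decompose ∫((6*y**4 - 9*y**3 + 53*y**2 - 58*y - 42)/(y**5 - y**4 - 5*y**3 + 15*y**2 - 126*y + 216)) dy by partial fractions, (6*y**4 - 9*y**3 + 53*y**2 - 58*y - 42)/(y**5 - y**4 - 5*y**3 + 15*y**2 - 126*y + 216) = -1/(y**2 + 9) + 3/(y + 4) - 1/(y - 2) + 4/(y - 3): now ∫(4/(y - 3)) dy + ∫(-1/(y - 2)) dy + ∫(3/(y + 4)) dy + ∫(-1/(y**2 + 9)) dy.
Step 2. Evaluate the standard form [assuming y > 2]: now -log(y - 2) + ∫(4/(y - 3)) dy + ∫(3/(y + 4)) dy + ∫(-1/(y**2 + 9)) dy.
Step 3. Evaluate the standard form [assuming y > -4]: now -log(y - 2) + 3*log(y + 4) + ∫(4/(y - 3)) dy + ∫(-1/(y**2 + 9)) dy.
Step 4. Evaluate the standard form [assuming y > 3]: now 4*log(y - 3) - log(y - 2) + 3*log(y + 4) + ∫(-1/(y**2 + 9)) dy.
Step 5. Evaluate the standard form: now 4*log(y - 3) - log(y - 2) + 3*log(y + 4) - atan(y/3)/3.
Answer: 4*log(y - 3) - log(y - 2) + 3*log(y + 4) - atan(y/3)/3.


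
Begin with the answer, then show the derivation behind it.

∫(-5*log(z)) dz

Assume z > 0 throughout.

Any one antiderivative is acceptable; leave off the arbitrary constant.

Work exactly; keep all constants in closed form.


The answer is -5*z*log(z) + 5*z.
Step 1. Integrate ∫(-5*log(z)) dz by parts with u = log(z), dv = (-5) dz, so v = -5*z [assuming z > 0]: now -5*z*log(z) + ∫(5) dz.
Step 2. Evaluate the standard form: now -5*z*log(z) + 5*z.
Answer: -5*z*log(z) + 5*z.


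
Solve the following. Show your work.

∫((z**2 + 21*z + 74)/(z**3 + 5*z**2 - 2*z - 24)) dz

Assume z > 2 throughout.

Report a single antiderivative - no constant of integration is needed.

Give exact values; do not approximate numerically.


Step 1. Decompose ∫((z**2 + 21*z + 74)/(z**3 + 5*z**2 - 2*z - 24)) dz by partial fractions, (z**2 + 21*z + 74)/(z**3 + 5*z**2 - 2*z - 24) = 1/(z + 4) - 4/(z + 3) + 4/(z - 2): now ∫(4/(z - 2)) dz + ∫(-4/(z + 3)) dz + ∫(1/(z + 4)) dz.
Step 2. Evaluate the standard form [assuming z > -3]: now -4*log(z + 3) + ∫(4/(z - 2)) dz + ∫(1/(z + 4)) dz.
Step 3. Evaluate the standard form [assuming z > -4]: now -4*log(z + 3) + log(z + 4) + ∫(4/(z - 2)) dz.
Step 4. Evaluate the standard form [assuming z > 2]: now 4*log(z - 2) - 4*log(z + 3) + log(z + 4).
Answer: 4*log(z - 2) - 4*log(z + 3) + log(z + 4).


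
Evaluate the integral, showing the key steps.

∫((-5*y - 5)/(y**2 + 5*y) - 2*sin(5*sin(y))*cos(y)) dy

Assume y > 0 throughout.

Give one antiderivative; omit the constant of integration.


Step 1. Rewrite: now ∫((-5*y - 5)/(y**2 + 5*y)) dy + ∫(-2*sin(5*sin(y))*cos(y)) dy.
Step 2. Decompose ∫((-5*y - 5)/(y**2 + 5*y)) dy by partial fractions, (-5*y - 5)/(y**2 + 5*y) = -4/(y + 5) - 1/y: now ∫(-1/y) dy + ∫(-2*sin(5*sin(y))*cos(y)) dy + ∫(-4/(y + 5)) dy.
Step 3. Evaluate the standard form [assuming y > -5]: now -4*log(y + 5) + ∫(-1/y) dy + ∫(-2*sin(5*sin(y))*cos(y)) dy.
Step 4. Evaluate the standard form [assuming y > 0]: now -log(y) - 4*log(y + 5) + ∫(-2*sin(5*sin(y))*cos(y)) dy.
Step 5. Substitute u = sin(y), turning ∫(-2*sin(5*sin(y))*cos(y)) dy into ∫(-2*sin(5*u)) du: now -log(y) - 4*log(y + 5) + ∫(-2*sin(5*u)) du.
Step 6. Evaluate the standard form: now -log(y) - 4*log(y + 5) + 2*cos(5*u)/5.
Step 7. Substitute back u = sin(y): now -log(y) - 4*log(y + 5) + 2*cos(5*sin(y))/5.
Answer: -log(y) - 4*log(y + 5) + 2*cos(5*sin(y))/5.


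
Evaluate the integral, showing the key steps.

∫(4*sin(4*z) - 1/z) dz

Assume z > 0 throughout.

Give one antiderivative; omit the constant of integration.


Step 1. Rewrite: now ∫(-1/z) dz + ∫(4*sin(4*z)) dz.
Step 2. Evaluate the standard form: now -cos(4*z) + ∫(-1/z) dz.
Step 3. Evaluate the standard form [assuming z > 0]: now -log(z) - cos(4*z).
Answer: -log(z) - cos(4*z).


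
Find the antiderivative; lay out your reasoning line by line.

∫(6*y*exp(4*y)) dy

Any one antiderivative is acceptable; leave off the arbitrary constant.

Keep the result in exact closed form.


Step 1. Integrate ∫(6*y*exp(4*y)) dy by parts with u = y, dv = (6*exp(4*y)) dy, so v = 3*exp(4*y)/2: now 3*y*exp(4*y)/2 + ∫(-3*exp(4*y)/2) dy.
Step 2. Evaluate the standard form: now 3*y*exp(4*y)/2 - 3*exp(4*y)/8.
Answer: 3*y*exp(4*y)/2 - 3*exp(4*y)/8.


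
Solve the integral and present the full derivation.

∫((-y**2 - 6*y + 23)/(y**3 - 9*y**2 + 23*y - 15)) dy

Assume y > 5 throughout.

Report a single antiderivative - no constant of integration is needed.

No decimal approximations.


Step 1. Decompose ∫((-y**2 - 6*y + 23)/(y**3 - 9*y**2 + 23*y - 15)) dy by partial fractions, (-y**2 - 6*y + 23)/(y**3 - 9*y**2 + 23*y - 15) = 2/(y - 1) + 1/(y - 3) - 4/(y - 5): now ∫(-4/(y - 5)) dy + ∫(1/(y - 3)) dy + ∫(2/(y - 1)) dy.
Step 2. Evaluate the standard form [assuming y > 1]: now 2*log(y - 1) + ∫(-4/(y - 5)) dy + ∫(1/(y - 3)) dy.
Step 3. Evaluate the standard form [assuming y > 5]: now -4*log(y - 5) + 2*log(y - 1) + ∫(1/(y - 3)) dy.
Step 4. Evaluate the standard form [assuming y > 3]: now -4*log(y - 5) + log(y - 3) + 2*log(y - 1).
Answer: -4*log(y - 5) + log(y - 3) + 2*log(y - 1).


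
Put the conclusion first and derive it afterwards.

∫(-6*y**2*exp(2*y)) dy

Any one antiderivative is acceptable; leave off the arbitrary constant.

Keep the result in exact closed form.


The answer is -3*y**2*exp(2*y) + 3*y*exp(2*y) - 3*exp(2*y)/2.
Step 1. Integrate ∫(-6*y**2*exp(2*y)) dy by parts with u = y**2, dv = (-6*exp(2*y)) dy, so v = -3*exp(2*y): now -3*y**2*exp(2*y) + ∫(6*y*exp(2*y)) dy.
Step 2. Integrate ∫(6*y*exp(2*y)) dy by parts with u = y, dv = (6*exp(2*y)) dy, so v = 3*exp(2*y): now -3*y**2*exp(2*y) + 3*y*exp(2*y) + ∫(-3*exp(2*y)) dy.
Step 3. Evaluate the standard form: now -3*y**2*exp(2*y) + 3*y*exp(2*y) - 3*exp(2*y)/2.
Answer: -3*y**2*exp(2*y) + 3*y*exp(2*y) - 3*exp(2*y)/2.


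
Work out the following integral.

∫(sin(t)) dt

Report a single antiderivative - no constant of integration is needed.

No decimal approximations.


Answer: -cos(t).


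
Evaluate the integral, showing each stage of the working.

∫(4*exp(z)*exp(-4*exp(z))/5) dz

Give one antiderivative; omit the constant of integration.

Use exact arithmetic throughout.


Step 1. Substitute u = exp(z), turning ∫(4*exp(z)*exp(-4*exp(z))/5) dz into ∫(4*exp(-4*u)/5) du: now ∫(4*exp(-4*u)/5) du.
Step 2. Evaluate the standard form: now -exp(-4*u)/5.
Step 3. Substitute back u = exp(z): now -exp(-4*exp(z))/5.
Answer: -exp(-4*exp(z))/5.


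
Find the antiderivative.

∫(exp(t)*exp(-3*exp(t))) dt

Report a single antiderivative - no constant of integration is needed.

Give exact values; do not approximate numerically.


Answer: -exp(-3*exp(t))/3.


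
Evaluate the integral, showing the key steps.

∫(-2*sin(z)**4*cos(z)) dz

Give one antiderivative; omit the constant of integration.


Step 1. Substitute u = sin(z), turning ∫(-2*sin(z)**4*cos(z)) dz into ∫(-2*u**4) du: now ∫(-2*u**4) du.
Step 2. Evaluate the standard form: now -2*u**5/5.
Step 3. Substitute back u = sin(z): now -2*sin(z)**5/5.
Answer: -2*sin(z)**5/5.


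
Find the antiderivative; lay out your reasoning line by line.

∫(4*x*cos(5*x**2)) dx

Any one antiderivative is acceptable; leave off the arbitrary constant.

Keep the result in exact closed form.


Step 1. Substitute u = x**2, turning ∫(4*x*cos(5*x**2)) dx into ∫(2*cos(5*u)) du: now ∫(2*cos(5*u)) du.
Step 2. Evaluate the standard form: now 2*sin(5*u)/5.
Step 3. Substitute back u = x**2: now 2*sin(5*x**2)/5.
Answer: 2*sin(5*x**2)/5.


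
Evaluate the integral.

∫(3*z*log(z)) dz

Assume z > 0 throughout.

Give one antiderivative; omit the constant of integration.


Answer: 3*z**2*log(z)/2 - 3*z**2/4.


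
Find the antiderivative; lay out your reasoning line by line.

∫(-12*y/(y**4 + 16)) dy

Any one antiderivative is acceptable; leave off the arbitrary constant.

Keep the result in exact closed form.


Step 1. Substitute u = y**2, turning ∫(-12*y/(y**4 + 16)) dy into ∫(-6/(u**2 + 16)) du: now ∫(-6/(u**2 + 16)) du.
Step 2. Evaluate the standard form: now -3*atan(u/4)/2.
Step 3. Substitute back u = y**2: now -3*atan(y**2/4)/2.
Answer: -3*atan(y**2/4)/2.


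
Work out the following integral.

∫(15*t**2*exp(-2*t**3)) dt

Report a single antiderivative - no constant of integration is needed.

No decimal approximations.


Answer: -5*exp(-2*t**3)/2.


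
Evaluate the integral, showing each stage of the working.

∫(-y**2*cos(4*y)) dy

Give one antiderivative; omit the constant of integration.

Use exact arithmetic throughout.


Step 1. Integrate ∫(-y**2*cos(4*y)) dy by parts with u = y**2, dv = (-cos(4*y)) dy, so v = -sin(4*y)/4: now -y**2*sin(4*y)/4 + ∫(y*sin(4*y)/2) dy.
Step 2. Integrate ∫(y*sin(4*y)/2) dy by parts with u = y, dv = (sin(4*y)/2) dy, so v = -cos(4*y)/8: now -y**2*sin(4*y)/4 - y*cos(4*y)/8 + ∫(cos(4*y)/8) dy.
Step 3. Evaluate the standard form: now -y**2*sin(4*y)/4 - y*cos(4*y)/8 + sin(4*y)/32.
Answer: -y**2*sin(4*y)/4 - y*cos(4*y)/8 + sin(4*y)/32.


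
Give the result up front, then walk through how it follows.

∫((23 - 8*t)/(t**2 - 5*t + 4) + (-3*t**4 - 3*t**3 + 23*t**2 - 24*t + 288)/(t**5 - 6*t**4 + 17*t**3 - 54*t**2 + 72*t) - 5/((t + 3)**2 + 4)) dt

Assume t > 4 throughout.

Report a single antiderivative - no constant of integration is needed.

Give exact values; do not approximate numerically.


The answer is 4*log(t) - 5*log(t - 4) - 5*log(t - 2) - 5*log(t - 1) - atan(t/3) - 5*atan(t/2 + 3/2)/2.
Step 1. Rewrite: now ∫((23 - 8*t)/(t**2 - 5*t + 4)) dt + ∫((-3*t**4 - 3*t**3 + 23*t**2 - 24*t + 288)/(t**5 - 6*t**4 + 17*t**3 - 54*t**2 + 72*t)) dt + ∫(-5/((t + 3)**2 + 4)) dt.
Step 2. Decompose ∫((23 - 8*t)/(t**2 - 5*t + 4)) dt by partial fractions, (23 - 8*t)/(t**2 - 5*t + 4) = -5/(t - 1) - 3/(t - 4): now ∫((-3*t**4 - 3*t**3 + 23*t**2 - 24*t + 288)/(t**5 - 6*t**4 + 17*t**3 - 54*t**2 + 72*t)) dt + ∫(-3/(t - 4)) dt + ∫(-5/(t - 1)) dt + ∫(-5/((t + 3)**2 + 4)) dt.
Step 3. Evaluate the standard form [assuming t > 4]: now -3*log(t - 4) + ∫((-3*t**4 - 3*t**3 + 23*t**2 - 24*t + 288)/(t**5 - 6*t**4 + 17*t**3 - 54*t**2 + 72*t)) dt + ∫(-5/(t - 1)) dt + ∫(-5/((t + 3)**2 + 4)) dt.
Step 4. Evaluate the standard form [assuming t > 1]: now -3*log(t - 4) - 5*log(t - 1) + ∫((-3*t**4 - 3*t**3 + 23*t**2 - 24*t + 288)/(t**5 - 6*t**4 + 17*t**3 - 54*t**2 + 72*t)) dt + ∫(-5/((t + 3)**2 + 4)) dt.
Step 5. Decompose ∫((-3*t**4 - 3*t**3 + 23*t**2 - 24*t + 288)/(t**5 - 6*t**4 + 17*t**3 - 54*t**2 + 72*t)) dt by partial fractions, (-3*t**4 - 3*t**3 + 23*t**2 - 24*t + 288)/(t**5 - 6*t**4 + 17*t**3 - 54*t**2 + 72*t) = -3/(t**2 + 9) - 5/(t - 2) - 2/(t - 4) + 4/t: now -3*log(t - 4) - 5*log(t - 1) + ∫(4/t) dt + ∫(-2/(t - 4)) dt + ∫(-5/(t - 2)) dt + ∫(-3/(t**2 + 9)) dt + ∫(-5/((t + 3)**2 + 4)) dt.
Step 6. Evaluate the standard form [assuming t > 0]: now 4*log(t) - 3*log(t - 4) - 5*log(t - 1) + ∫(-2/(t - 4)) dt + ∫(-5/(t - 2)) dt + ∫(-3/(t**2 + 9)) dt + ∫(-5/((t + 3)**2 + 4)) dt.
Step 7. Evaluate the standard form [assuming t > 4]: now 4*log(t) - 5*log(t - 4) - 5*log(t - 1) + ∫(-5/(t - 2)) dt + ∫(-3/(t**2 + 9)) dt + ∫(-5/((t + 3)**2 + 4)) dt.
Step 8. Evaluate the standard form [assuming t > 2]: now 4*log(t) - 5*log(t - 4) - 5*log(t - 2) - 5*log(t - 1) + ∫(-3/(t**2 + 9)) dt + ∫(-5/((t + 3)**2 + 4)) dt.
Step 9. Evaluate the standard form: now 4*log(t) - 5*log(t - 4) - 5*log(t - 2) - 5*log(t - 1) - atan(t/3) + ∫(-5/((t + 3)**2 + 4)) dt.
Step 10. Substitute u = t + 3, turning ∫(-5/((t + 3)**2 + 4)) dt into ∫(-5/(u**2 + 4)) du: now 4*log(t) - 5*log(t - 4) - 5*log(t - 2) - 5*log(t - 1) - atan(t/3) + ∫(-5/(u**2 + 4)) du.
Step 11. Evaluate the standard form: now 4*log(t) - 5*log(t - 4) - 5*log(t - 2) - 5*log(t - 1) - atan(t/3) - 5*atan(u/2)/2.
Step 12. Substitute back u = t + 3: now 4*log(t) - 5*log(t - 4) - 5*log(t - 2) - 5*log(t - 1) - atan(t/3) - 5*atan(t/2 + 3/2)/2.
Answer: 4*log(t) - 5*log(t - 4) - 5*log(t - 2) - 5*log(t - 1) - atan(t/3) - 5*atan(t/2 + 3/2)/2.


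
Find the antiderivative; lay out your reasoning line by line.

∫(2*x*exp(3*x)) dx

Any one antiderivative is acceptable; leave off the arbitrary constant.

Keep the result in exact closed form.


Step 1. Integrate ∫(2*x*exp(3*x)) dx by parts with u = x, dv = (2*exp(3*x)) dx, so v = 2*exp(3*x)/3: now 2*x*exp(3*x)/3 + ∫(-2*exp(3*x)/3) dx.
Step 2. Evaluate the standard form: now 2*x*exp(3*x)/3 - 2*exp(3*x)/9.
Answer: 2*x*exp(3*x)/3 - 2*exp(3*x)/9.


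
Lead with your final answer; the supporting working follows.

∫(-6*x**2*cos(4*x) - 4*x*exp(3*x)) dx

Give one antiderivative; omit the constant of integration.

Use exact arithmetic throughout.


The answer is -3*x**2*sin(4*x)/2 - 4*x*exp(3*x)/3 - 3*x*cos(4*x)/4 + 4*exp(3*x)/9 + 3*sin(4*x)/16.
Step 1. Rewrite: now ∫(-4*x*exp(3*x)) dx + ∫(-6*x**2*cos(4*x)) dx.
Step 2. Integrate ∫(-6*x**2*cos(4*x)) dx by parts with u = x**2, dv = (-6*cos(4*x)) dx, so v = -3*sin(4*x)/2: now -3*x**2*sin(4*x)/2 + ∫(-4*x*exp(3*x)) dx + ∫(3*x*sin(4*x)) dx.
Step 3. Integrate ∫(3*x*sin(4*x)) dx by parts with u = x, dv = (3*sin(4*x)) dx, so v = -3*cos(4*x)/4: now -3*x**2*sin(4*x)/2 - 3*x*cos(4*x)/4 + ∫(-4*x*exp(3*x)) dx + ∫(3*cos(4*x)/4) dx.
Step 4. Evaluate the standard form: now -3*x**2*sin(4*x)/2 - 3*x*cos(4*x)/4 + 3*sin(4*x)/16 + ∫(-4*x*exp(3*x)) dx.
Step 5. Integrate ∫(-4*x*exp(3*x)) dx by parts with u = x, dv = (-4*exp(3*x)) dx, so v = -4*exp(3*x)/3: now -3*x**2*sin(4*x)/2 - 4*x*exp(3*x)/3 - 3*x*cos(4*x)/4 + 3*sin(4*x)/16 + ∫(4*exp(3*x)/3) dx.
Step 6. Evaluate the standard form: now -3*x**2*sin(4*x)/2 - 4*x*exp(3*x)/3 - 3*x*cos(4*x)/4 + 4*exp(3*x)/9 + 3*sin(4*x)/16.
Answer: -3*x**2*sin(4*x)/2 - 4*x*exp(3*x)/3 - 3*x*cos(4*x)/4 + 4*exp(3*x)/9 + 3*sin(4*x)/16.


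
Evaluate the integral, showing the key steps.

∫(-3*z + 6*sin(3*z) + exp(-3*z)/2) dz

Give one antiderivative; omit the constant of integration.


Step 1. Rewrite: now ∫(-3*z) dz + ∫(exp(-3*z)/2) dz + ∫(6*sin(3*z)) dz.
Step 2. Evaluate the standard form: now ∫(-3*z) dz + ∫(6*sin(3*z)) dz - exp(-3*z)/6.
Step 3. Evaluate the standard form: now -3*z**2/2 + ∫(6*sin(3*z)) dz - exp(-3*z)/6.
Step 4. Evaluate the standard form: now -3*z**2/2 - 2*cos(3*z) - exp(-3*z)/6.
Answer: -3*z**2/2 - 2*cos(3*z) - exp(-3*z)/6.


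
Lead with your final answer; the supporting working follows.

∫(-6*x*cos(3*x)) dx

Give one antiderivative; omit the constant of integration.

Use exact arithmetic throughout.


The answer is -2*x*sin(3*x) - 2*cos(3*x)/3.
Step 1. Integrate ∫(-6*x*cos(3*x)) dx by parts with u = x, dv = (-6*cos(3*x)) dx, so v = -2*sin(3*x): now -2*x*sin(3*x) + ∫(2*sin(3*x)) dx.
Step 2. Evaluate the standard form: now -2*x*sin(3*x) - 2*cos(3*x)/3.
Answer: -2*x*sin(3*x) - 2*cos(3*x)/3.


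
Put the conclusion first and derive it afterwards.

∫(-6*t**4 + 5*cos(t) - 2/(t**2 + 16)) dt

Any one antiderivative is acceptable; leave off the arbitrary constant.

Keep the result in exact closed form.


The answer is -6*t**5/5 + 5*sin(t) - atan(t/4)/2.
Step 1. Rewrite: now ∫(-6*t**4) dt + ∫(-2/(t**2 + 16)) dt + ∫(5*cos(t)) dt.
Step 2. Evaluate the standard form: now -6*t**5/5 + ∫(-2/(t**2 + 16)) dt + ∫(5*cos(t)) dt.
Step 3. Evaluate the standard form: now -6*t**5/5 - atan(t/4)/2 + ∫(5*cos(t)) dt.
Step 4. Evaluate the standard form: now -6*t**5/5 + 5*sin(t) - atan(t/4)/2.
Answer: -6*t**5/5 + 5*sin(t) - atan(t/4)/2.


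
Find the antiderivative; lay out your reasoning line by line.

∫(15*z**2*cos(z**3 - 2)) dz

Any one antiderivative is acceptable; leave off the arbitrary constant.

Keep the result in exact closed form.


Step 1. Substitute u = z**3 - 2, turning ∫(15*z**2*cos(z**3 - 2)) dz into ∫(5*cos(u)) du: now ∫(5*cos(u)) du.
Step 2. Evaluate the standard form: now 5*sin(u).
Step 3. Substitute back u = z**3 - 2: now 5*sin(z**3 - 2).
Answer: 5*sin(z**3 - 2).


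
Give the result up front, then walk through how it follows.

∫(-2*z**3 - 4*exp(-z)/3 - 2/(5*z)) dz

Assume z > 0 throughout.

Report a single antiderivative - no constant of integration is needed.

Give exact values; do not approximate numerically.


The answer is -z**4/2 - 2*log(z)/5 + 4*exp(-z)/3.
Step 1. Rewrite: now ∫(-2/(5*z)) dz + ∫(-2*z**3) dz + ∫(-4*exp(-z)/3) dz.
Step 2. Evaluate the standard form: now -z**4/2 + ∫(-2/(5*z)) dz + ∫(-4*exp(-z)/3) dz.
Step 3. Evaluate the standard form: now -z**4/2 + ∫(-2/(5*z)) dz + 4*exp(-z)/3.
Step 4. Evaluate the standard form [assuming z > 0]: now -z**4/2 - 2*log(z)/5 + 4*exp(-z)/3.
Answer: -z**4/2 - 2*log(z)/5 + 4*exp(-z)/3.
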